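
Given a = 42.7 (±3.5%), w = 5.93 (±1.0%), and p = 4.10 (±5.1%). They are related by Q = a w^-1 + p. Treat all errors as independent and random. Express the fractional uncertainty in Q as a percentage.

2.97%

Let h = a·w^-1 = 7.20. δh/h = √((1·δa/a)² + (-1·δw/w)²) = √(0.00123 + 0.000100) = 0.0364, so δh = 0.262.
Q = h + p: δQ = √(δh² + δp²) = √(0.0687 + 0.0437) = 0.335
Q = 11.3, so δQ/Q = 0.335/11.3 = 0.0297.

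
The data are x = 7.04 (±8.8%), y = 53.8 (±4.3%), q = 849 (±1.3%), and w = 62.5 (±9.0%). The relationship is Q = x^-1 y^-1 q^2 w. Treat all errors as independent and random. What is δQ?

16100

Q is a product of powers, so relative uncertainties combine in quadrature:
  (-1·δx/x)² = (-1×0.0880)² = 0.00774;  (-1·δy/y)² = (-1×0.0430)² = 0.00185;  (2·δq/q)² = (2×0.0130)² = 0.000676;  (1·δw/w)² = (1×0.0900)² = 0.00810
δQ/Q = √(0.0184) = 0.136
Q = 1.19e+05, so δQ = 0.136 × 1.19e+05 = 16100.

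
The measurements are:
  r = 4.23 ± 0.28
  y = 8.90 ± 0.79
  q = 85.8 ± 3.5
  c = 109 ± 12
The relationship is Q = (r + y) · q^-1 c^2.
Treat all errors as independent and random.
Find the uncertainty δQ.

Let u = r + y = 13.1. δu = √(δr² + δy²) = √(0.0784 + 0.624) = 0.838, so δu/u = 0.0638.
Q is then a monomial in u, q, c:
δQ/Q = √((δu/u)² + (-1·δq/q)² + (2·δc/c)²) = √(0.00407 + 0.00166 + 0.0485) = 0.233
Q = 1820, so δQ = 0.233 × 1820 = 423.

423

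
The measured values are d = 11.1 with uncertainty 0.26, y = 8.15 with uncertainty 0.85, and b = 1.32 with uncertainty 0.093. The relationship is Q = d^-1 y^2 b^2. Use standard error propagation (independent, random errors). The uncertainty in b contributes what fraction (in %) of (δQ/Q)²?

(δQ/Q)² = (-1·δd/d)² + (2·δy/y)² + (2·δb/b)²
  d term: (-1×0.0234)² = 0.000549
  y term: (2×0.104)² = 0.0435
  b term: (2×0.0705)² = 0.0199
Total = 0.0639. Share from b = 0.0199/0.0639 = 0.311.

31.1%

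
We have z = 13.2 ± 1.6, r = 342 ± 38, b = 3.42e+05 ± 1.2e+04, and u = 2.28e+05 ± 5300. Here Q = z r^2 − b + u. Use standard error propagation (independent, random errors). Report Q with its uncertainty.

(1.43 ± 0.391) × 10^6

Let p = z·r^2 = 1.54e+06. δp/p = √((1·δz/z)² + (2·δr/r)²) = √(0.0147 + 0.0494) = 0.253, so δp = 3.91e+05.
Q = p − b + u: δQ = √(δp² + δb² + δu²) = √(1.53e+11 + 1.44e+08 + 2.81e+07) = 3.91e+05
Q = 1.43e+06.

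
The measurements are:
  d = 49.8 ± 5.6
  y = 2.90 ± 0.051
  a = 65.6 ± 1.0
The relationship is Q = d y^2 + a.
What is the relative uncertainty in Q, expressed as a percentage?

Let p = d·y^2 = 419. δp/p = √((1·δd/d)² + (2·δy/y)²) = √(0.0126 + 0.00124) = 0.118, so δp = 49.3.
Q = p + a: δQ = √(δp² + δa²) = √(2440 + 1.00) = 49.4
Q = 484, so δQ/Q = 49.4/484 = 0.102.

10.2%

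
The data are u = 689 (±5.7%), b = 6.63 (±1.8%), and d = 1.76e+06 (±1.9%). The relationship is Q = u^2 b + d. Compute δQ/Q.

0.0743

Let p = u^2·b = 3.15e+06. δp/p = √((2·δu/u)² + (1·δb/b)²) = √(0.0130 + 0.000324) = 0.115, so δp = 3.63e+05.
Q = p + d: δQ = √(δp² + δd²) = √(1.32e+11 + 1.12e+09) = 3.65e+05
Q = 4.91e+06, so δQ/Q = 3.65e+05/4.91e+06 = 0.0743.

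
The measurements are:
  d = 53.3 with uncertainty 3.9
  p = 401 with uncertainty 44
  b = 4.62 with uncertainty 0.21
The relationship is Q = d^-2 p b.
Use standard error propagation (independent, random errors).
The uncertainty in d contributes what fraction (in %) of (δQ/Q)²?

60.3%

(δQ/Q)² = (-2·δd/d)² + (1·δp/p)² + (1·δb/b)²
  d term: (-2×0.0732)² = 0.0214
  p term: (1×0.110)² = 0.0120
  b term: (1×0.0455)² = 0.00207
Total = 0.0355. Share from d = 0.0214/0.0355 = 0.603.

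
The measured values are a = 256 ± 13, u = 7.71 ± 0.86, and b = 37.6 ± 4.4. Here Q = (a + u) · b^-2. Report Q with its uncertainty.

0.187 ± 0.0446

Let w = a + u = 264. δw = √(δa² + δu²) = √(169 + 0.740) = 13.0, so δw/w = 0.0494.
Q is then a monomial in w, b:
δQ/Q = √((δw/w)² + (-2·δb/b)²) = √(0.00244 + 0.0548) = 0.239
Q = 0.187, so δQ = 0.239 × 0.187 = 0.0446.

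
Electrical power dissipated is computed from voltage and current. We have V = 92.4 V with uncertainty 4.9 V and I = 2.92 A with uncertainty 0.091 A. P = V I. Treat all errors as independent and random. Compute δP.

Products/powers → add relative errors in quadrature, weighted by exponent:
  (1·δV/V)² = (1×0.0530)² = 0.00281;  (1·δI/I)² = (1×0.0312)² = 0.000971
δP/P = √(0.00378) = 0.0615
P = 270 W, so δP = 0.0615 × 270 = 16.6 W.

16.6 W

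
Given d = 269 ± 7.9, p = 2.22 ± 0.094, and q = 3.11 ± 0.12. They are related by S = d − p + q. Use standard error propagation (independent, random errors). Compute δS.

7.90

S is a linear combination, so absolute uncertainties add in quadrature:
  (δd)² = 62.4;  (δp)² = 0.00884;  (δq)² = 0.0144
δS = √(62.4) = 7.90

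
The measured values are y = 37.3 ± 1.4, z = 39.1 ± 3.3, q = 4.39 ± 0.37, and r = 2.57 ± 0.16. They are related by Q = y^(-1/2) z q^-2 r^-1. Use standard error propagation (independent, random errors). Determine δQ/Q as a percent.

19.9%

Products/powers → add relative errors in quadrature, weighted by exponent:
  (−½·δy/y)² = (-0.5×0.0375)² = 0.000352;  (1·δz/z)² = (1×0.0844)² = 0.00712;  (-2·δq/q)² = (-2×0.0843)² = 0.0284;  (-1·δr/r)² = (-1×0.0623)² = 0.00388
δQ/Q = √(0.0398) = 0.199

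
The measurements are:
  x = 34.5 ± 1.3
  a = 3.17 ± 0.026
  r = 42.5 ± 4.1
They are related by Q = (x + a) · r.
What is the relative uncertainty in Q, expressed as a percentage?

10.2%

Let u = x + a = 37.7. δu = √(δx² + δa²) = √(1.69 + 0.000676) = 1.30, so δu/u = 0.0345.
Q is then a monomial in u, r:
δQ/Q = √((δu/u)² + (1·δr/r)²) = √(0.00119 + 0.00931) = 0.102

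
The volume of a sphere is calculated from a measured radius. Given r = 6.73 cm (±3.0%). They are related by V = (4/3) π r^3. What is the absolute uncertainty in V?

115 cm^3

V ∝ r^3, so δV/V = |3| · δr/r = 3 × 0.0300 = 0.0900.
V = 1280 cm^3, so δV = 0.0900 × 1280 = 115 cm^3.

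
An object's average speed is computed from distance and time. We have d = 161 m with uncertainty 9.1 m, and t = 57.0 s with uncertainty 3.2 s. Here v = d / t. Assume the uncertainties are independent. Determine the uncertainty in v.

Relative error in a monomial: (δv/v)² = Σ (nᵢ · δxᵢ/xᵢ)².
  (1·δd/d)² = (1×0.0565)² = 0.00319;  (-1·δt/t)² = (-1×0.0561)² = 0.00315
δv/v = √(0.00635) = 0.0797
v = 2.82 m/s, so δv = 0.0797 × 2.82 = 0.225 m/s.

0.225 m/s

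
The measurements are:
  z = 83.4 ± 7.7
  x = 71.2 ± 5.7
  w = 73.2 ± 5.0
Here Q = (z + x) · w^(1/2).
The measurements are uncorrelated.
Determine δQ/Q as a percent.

7.08%

Let u = z + x = 155. δu = √(δz² + δx²) = √(59.3 + 32.5) = 9.58, so δu/u = 0.0620.
Q is then a monomial in u, w:
δQ/Q = √((δu/u)² + (½·δw/w)²) = √(0.00384 + 0.00117) = 0.0708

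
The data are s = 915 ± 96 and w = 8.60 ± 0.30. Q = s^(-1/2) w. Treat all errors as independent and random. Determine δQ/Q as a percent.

Relative error in a monomial: (δQ/Q)² = Σ (nᵢ · δxᵢ/xᵢ)².
  (−½·δs/s)² = (-0.5×0.105)² = 0.00275;  (1·δw/w)² = (1×0.0349)² = 0.00122
δQ/Q = √(0.00397) = 0.0630

6.30%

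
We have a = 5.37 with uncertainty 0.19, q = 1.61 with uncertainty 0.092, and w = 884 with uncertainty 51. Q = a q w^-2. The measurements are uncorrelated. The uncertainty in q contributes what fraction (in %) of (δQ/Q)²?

(δQ/Q)² = (1·δa/a)² + (1·δq/q)² + (-2·δw/w)²
  a term: (1×0.0354)² = 0.00125
  q term: (1×0.0571)² = 0.00327
  w term: (-2×0.0577)² = 0.0133
Total = 0.0178. Share from q = 0.00327/0.0178 = 0.183.

18.3%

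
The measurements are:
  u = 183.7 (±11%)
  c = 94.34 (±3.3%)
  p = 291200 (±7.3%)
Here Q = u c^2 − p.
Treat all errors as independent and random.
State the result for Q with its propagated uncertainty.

Let w = u·c^2 = 1.635e+06. δw/w = √((1·δu/u)² + (2·δc/c)²) = √(0.0121 + 0.00436) = 0.128, so δw = 2.1e+05.
Q = w − p: δQ = √(δw² + δp²) = √(4.4e+10 + 4.52e+08) = 2.11e+05
Q = 1.344e+06.

(1.344 ± 0.211) × 10^6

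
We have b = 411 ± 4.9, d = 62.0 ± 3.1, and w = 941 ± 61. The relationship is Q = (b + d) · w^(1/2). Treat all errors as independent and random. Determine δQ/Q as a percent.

Let u = b + d = 473. δu = √(δb² + δd²) = √(24.0 + 9.61) = 5.80, so δu/u = 0.0123.
Q is then a monomial in u, w:
δQ/Q = √((δu/u)² + (½·δw/w)²) = √(0.000150 + 0.00105) = 0.0347

3.47%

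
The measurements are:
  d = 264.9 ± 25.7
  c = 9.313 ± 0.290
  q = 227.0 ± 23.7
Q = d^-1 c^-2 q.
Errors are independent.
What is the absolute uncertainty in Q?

Q is a product of powers, so relative uncertainties combine in quadrature:
  (-1·δd/d)² = (-1×0.0970)² = 0.00941;  (-2·δc/c)² = (-2×0.0311)² = 0.00388;  (1·δq/q)² = (1×0.104)² = 0.0109
δQ/Q = √(0.0242) = 0.156
Q = 0.009880, so δQ = 0.156 × 0.009880 = 0.00154.

0.00154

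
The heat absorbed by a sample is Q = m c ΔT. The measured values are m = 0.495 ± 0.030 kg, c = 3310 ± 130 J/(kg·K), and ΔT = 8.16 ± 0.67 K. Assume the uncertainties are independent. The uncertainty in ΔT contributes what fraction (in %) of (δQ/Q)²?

(δQ/Q)² = (1·δm/m)² + (1·δc/c)² + (1·δΔT/ΔT)²
  m term: (1×0.0606)² = 0.00367
  c term: (1×0.0393)² = 0.00154
  ΔT term: (1×0.0821)² = 0.00674
Total = 0.0120. Share from ΔT = 0.00674/0.0120 = 0.564.

56.4%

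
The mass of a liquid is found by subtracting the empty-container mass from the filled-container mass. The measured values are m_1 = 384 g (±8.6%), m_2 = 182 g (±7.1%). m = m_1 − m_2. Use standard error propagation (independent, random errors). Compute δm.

For a sum/difference, combine absolute errors in quadrature:
  (δm_1)² = 1090;  (δm_2)² = 167
δm = √(1260) = 35.5 g

35.5 g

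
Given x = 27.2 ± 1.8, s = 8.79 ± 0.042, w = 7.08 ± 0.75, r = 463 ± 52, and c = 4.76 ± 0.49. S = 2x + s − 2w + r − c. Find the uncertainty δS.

52.1

Each term contributes (cᵢ δxᵢ)² to (δS)²:
  (2·δx)² = 13.0;  (δs)² = 0.00176;  (2·δw)² = 2.25;  (δr)² = 2700;  (δc)² = 0.240
δS = √(2720) = 52.1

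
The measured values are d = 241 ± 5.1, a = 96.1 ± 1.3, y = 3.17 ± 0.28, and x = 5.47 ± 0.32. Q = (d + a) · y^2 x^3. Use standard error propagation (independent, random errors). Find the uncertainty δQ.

1.38e+05

Let u = d + a = 337. δu = √(δd² + δa²) = √(26.0 + 1.69) = 5.26, so δu/u = 0.0156.
Q is then a monomial in u, y, x:
δQ/Q = √((δu/u)² + (2·δy/y)² + (3·δx/x)²) = √(0.000244 + 0.0312 + 0.0308) = 0.250
Q = 5.54e+05, so δQ = 0.250 × 5.54e+05 = 1.38e+05.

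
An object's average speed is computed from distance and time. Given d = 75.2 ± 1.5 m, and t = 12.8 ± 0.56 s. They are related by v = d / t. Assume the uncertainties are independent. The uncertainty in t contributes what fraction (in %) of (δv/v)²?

(δv/v)² = (1·δd/d)² + (-1·δt/t)²
  d term: (1×0.0199)² = 0.000398
  t term: (-1×0.0438)² = 0.00191
Total = 0.00231. Share from t = 0.00191/0.00231 = 0.828.

82.8%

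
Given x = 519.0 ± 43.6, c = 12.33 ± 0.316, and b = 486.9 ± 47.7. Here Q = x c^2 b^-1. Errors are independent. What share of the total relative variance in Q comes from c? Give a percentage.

13.6%

(δQ/Q)² = (1·δx/x)² + (2·δc/c)² + (-1·δb/b)²
  x term: (1×0.0840)² = 0.00706
  c term: (2×0.0256)² = 0.00263
  b term: (-1×0.0980)² = 0.00960
Total = 0.0193. Share from c = 0.00263/0.0193 = 0.136.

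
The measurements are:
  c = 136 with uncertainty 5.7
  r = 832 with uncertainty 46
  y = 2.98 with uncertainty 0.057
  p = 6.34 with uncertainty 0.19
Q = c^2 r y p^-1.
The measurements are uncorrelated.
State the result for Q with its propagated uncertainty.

(7.23 ± 0.770) × 10^6

Since Q is a product/quotient, work with relative uncertainties:
  (2·δc/c)² = (2×0.0419)² = 0.00703;  (1·δr/r)² = (1×0.0553)² = 0.00306;  (1·δy/y)² = (1×0.0191)² = 0.000366;  (-1·δp/p)² = (-1×0.0300)² = 0.000898
δQ/Q = √(0.0113) = 0.107
Q = 7.23e+06, so δQ = 0.107 × 7.23e+06 = 7.7e+05.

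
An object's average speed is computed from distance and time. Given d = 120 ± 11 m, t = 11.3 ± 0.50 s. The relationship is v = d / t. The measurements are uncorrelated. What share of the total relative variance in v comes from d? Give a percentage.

(δv/v)² = (1·δd/d)² + (-1·δt/t)²
  d term: (1×0.0917)² = 0.00840
  t term: (-1×0.0442)² = 0.00196
Total = 0.0104. Share from d = 0.00840/0.0104 = 0.811.

81.1%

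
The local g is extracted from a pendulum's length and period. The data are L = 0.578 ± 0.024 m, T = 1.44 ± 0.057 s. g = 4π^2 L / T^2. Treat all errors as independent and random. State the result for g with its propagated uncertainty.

11.0 ± 0.984 m/s^2

For a monomial g ∝ L, T^-2, fractional errors add in quadrature:
  (1·δL/L)² = (1×0.0415)² = 0.00172;  (-2·δT/T)² = (-2×0.0396)² = 0.00627
δg/g = √(0.00799) = 0.0894
g = 11.0 m/s^2, so δg = 0.0894 × 11.0 = 0.984 m/s^2.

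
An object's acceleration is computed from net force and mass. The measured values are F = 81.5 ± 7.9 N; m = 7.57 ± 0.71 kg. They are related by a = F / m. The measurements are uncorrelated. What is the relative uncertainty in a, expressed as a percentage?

For a monomial a ∝ F, m^-1, fractional errors add in quadrature:
  (1·δF/F)² = (1×0.0969)² = 0.00940;  (-1·δm/m)² = (-1×0.0938)² = 0.00880
δa/a = √(0.0182) = 0.135

13.5%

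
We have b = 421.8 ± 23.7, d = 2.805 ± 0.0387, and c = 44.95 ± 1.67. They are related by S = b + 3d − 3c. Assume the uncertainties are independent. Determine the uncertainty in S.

24.2

Sums and differences: (δS)² = Σ (cᵢ δxᵢ)².
  (δb)² = 562;  (3·δd)² = 0.0135;  (3·δc)² = 25.1
δS = √(587) = 24.2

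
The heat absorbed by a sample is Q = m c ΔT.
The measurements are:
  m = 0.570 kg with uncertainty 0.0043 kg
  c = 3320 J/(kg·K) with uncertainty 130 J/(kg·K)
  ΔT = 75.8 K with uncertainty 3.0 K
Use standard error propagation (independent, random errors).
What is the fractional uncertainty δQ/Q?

For a monomial Q ∝ m, c, ΔT, fractional errors add in quadrature:
  (1·δm/m)² = (1×0.00754)² = 5.69e-05;  (1·δc/c)² = (1×0.0392)² = 0.00153;  (1·δΔT/ΔT)² = (1×0.0396)² = 0.00157
δQ/Q = √(0.00316) = 0.0562

0.0562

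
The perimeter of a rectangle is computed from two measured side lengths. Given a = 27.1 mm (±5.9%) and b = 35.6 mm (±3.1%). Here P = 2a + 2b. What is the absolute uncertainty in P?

3.89 mm

P is a linear combination, so absolute uncertainties add in quadrature:
  (2·δa)² = 10.2;  (2·δb)² = 4.87
δP = √(15.1) = 3.89 mm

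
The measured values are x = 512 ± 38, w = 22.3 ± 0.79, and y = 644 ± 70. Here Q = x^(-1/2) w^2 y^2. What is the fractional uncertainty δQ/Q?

Since Q is a product/quotient, work with relative uncertainties:
  (−½·δx/x)² = (-0.5×0.0742)² = 0.00138;  (2·δw/w)² = (2×0.0354)² = 0.00502;  (2·δy/y)² = (2×0.109)² = 0.0473
δQ/Q = √(0.0537) = 0.232

0.232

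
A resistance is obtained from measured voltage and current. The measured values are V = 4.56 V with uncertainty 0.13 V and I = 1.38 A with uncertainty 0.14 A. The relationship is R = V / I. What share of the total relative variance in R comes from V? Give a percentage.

7.32%

(δR/R)² = (1·δV/V)² + (-1·δI/I)²
  V term: (1×0.0285)² = 0.000813
  I term: (-1×0.101)² = 0.0103
Total = 0.0111. Share from V = 0.000813/0.0111 = 0.0732.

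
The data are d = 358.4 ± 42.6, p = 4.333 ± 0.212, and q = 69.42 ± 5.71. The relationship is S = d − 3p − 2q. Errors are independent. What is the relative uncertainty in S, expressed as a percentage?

21.4%

S is a linear combination, so absolute uncertainties add in quadrature:
  (δd)² = 1810;  (3·δp)² = 0.404;  (2·δq)² = 130
δS = √(1950) = 44.1
S = 206.6, so δS/S = 44.1/206.6 = 0.214.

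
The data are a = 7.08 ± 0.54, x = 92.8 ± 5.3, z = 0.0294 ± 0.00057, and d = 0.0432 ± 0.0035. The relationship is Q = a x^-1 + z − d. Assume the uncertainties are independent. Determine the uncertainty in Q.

Let p = a·x^-1 = 0.0763. δp/p = √((1·δa/a)² + (-1·δx/x)²) = √(0.00582 + 0.00326) = 0.0953, so δp = 0.00727.
Q = p + z − d: δQ = √(δp² + δz² + δd²) = √(5.28e-05 + 3.25e-07 + 1.23e-05) = 0.00809

0.00809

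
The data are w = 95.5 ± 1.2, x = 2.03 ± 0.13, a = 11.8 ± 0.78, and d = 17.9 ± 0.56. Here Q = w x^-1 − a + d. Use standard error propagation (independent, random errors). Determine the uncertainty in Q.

3.22

Let p = w·x^-1 = 47.0. δp/p = √((1·δw/w)² + (-1·δx/x)²) = √(0.000158 + 0.00410) = 0.0653, so δp = 3.07.
Q = p − a + d: δQ = √(δp² + δa² + δd²) = √(9.43 + 0.608 + 0.314) = 3.22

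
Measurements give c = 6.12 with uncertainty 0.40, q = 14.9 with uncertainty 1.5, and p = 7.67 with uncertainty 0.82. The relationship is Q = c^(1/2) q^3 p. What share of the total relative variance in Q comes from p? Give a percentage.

(δQ/Q)² = (½·δc/c)² + (3·δq/q)² + (1·δp/p)²
  c term: (0.5×0.0654)² = 0.00107
  q term: (3×0.101)² = 0.0912
  p term: (1×0.107)² = 0.0114
Total = 0.104. Share from p = 0.0114/0.104 = 0.110.

11.0%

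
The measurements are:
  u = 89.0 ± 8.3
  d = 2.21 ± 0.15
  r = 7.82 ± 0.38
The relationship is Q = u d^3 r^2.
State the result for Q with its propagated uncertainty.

Products/powers → add relative errors in quadrature, weighted by exponent:
  (1·δu/u)² = (1×0.0933)² = 0.00870;  (3·δd/d)² = (3×0.0679)² = 0.0415;  (2·δr/r)² = (2×0.0486)² = 0.00945
δQ/Q = √(0.0596) = 0.244
Q = 58700, so δQ = 0.244 × 58700 = 14300.

58700 ± 14300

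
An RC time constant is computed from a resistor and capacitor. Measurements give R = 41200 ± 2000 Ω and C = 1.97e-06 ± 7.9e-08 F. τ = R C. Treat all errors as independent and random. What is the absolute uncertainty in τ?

τ is a product of powers, so relative uncertainties combine in quadrature:
  (1·δR/R)² = (1×0.0485)² = 0.00236;  (1·δC/C)² = (1×0.0401)² = 0.00161
δτ/τ = √(0.00396) = 0.0630
τ = 0.0812 s, so δτ = 0.0630 × 0.0812 = 0.00511 s.

0.00511 s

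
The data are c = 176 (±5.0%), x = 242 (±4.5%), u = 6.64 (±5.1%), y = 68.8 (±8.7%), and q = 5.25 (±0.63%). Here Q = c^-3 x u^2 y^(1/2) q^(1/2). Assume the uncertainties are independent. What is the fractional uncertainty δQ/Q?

0.192

Q is a product of powers, so relative uncertainties combine in quadrature:
  (-3·δc/c)² = (-3×0.0500)² = 0.0225;  (1·δx/x)² = (1×0.0450)² = 0.00202;  (2·δu/u)² = (2×0.0510)² = 0.0104;  (½·δy/y)² = (0.5×0.0870)² = 0.00189;  (½·δq/q)² = (0.5×0.00630)² = 9.92e-06
δQ/Q = √(0.0368) = 0.192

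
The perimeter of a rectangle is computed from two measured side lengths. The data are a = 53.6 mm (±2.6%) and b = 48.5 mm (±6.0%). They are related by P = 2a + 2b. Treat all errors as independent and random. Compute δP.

6.45 mm

Absolute uncertainties add in quadrature for a linear combination:
  (2·δa)² = 7.77;  (2·δb)² = 33.9
δP = √(41.6) = 6.45 mm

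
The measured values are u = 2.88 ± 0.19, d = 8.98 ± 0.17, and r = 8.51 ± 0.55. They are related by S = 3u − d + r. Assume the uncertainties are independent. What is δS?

0.810

For a sum/difference, combine absolute errors in quadrature:
  (3·δu)² = 0.325;  (δd)² = 0.0289;  (δr)² = 0.303
δS = √(0.656) = 0.810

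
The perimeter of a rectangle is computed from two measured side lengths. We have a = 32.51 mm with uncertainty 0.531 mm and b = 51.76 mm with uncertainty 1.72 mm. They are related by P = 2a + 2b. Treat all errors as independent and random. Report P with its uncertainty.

Sums and differences: (δP)² = Σ (cᵢ δxᵢ)².
  (2·δa)² = 1.13;  (2·δb)² = 11.8
δP = √(13.0) = 3.60 mm
P = 168.5 mm.

168.5 ± 3.60 mm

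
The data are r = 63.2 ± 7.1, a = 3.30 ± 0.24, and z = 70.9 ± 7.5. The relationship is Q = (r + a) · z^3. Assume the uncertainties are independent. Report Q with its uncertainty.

(2.37 ± 0.794) × 10^7

Let u = r + a = 66.5. δu = √(δr² + δa²) = √(50.4 + 0.0576) = 7.10, so δu/u = 0.107.
Q is then a monomial in u, z:
δQ/Q = √((δu/u)² + (3·δz/z)²) = √(0.0114 + 0.101) = 0.335
Q = 2.37e+07, so δQ = 0.335 × 2.37e+07 = 7.94e+06.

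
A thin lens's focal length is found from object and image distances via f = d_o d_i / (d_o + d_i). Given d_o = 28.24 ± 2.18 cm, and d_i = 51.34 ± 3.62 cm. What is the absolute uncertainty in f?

∂f/∂d_o = (d_i/(d_o+d_i))² = 0.416;  ∂f/∂d_i = (d_o/(d_o+d_i))² = 0.126
δf = √((∂f/∂d_o · δd_o)² + (∂f/∂d_i · δd_i)²) = √(0.823 + 0.208) = 1.02 cm

1.02 cm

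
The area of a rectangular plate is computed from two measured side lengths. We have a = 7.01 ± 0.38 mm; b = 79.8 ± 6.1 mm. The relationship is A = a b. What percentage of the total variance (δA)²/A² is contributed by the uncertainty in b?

(δA/A)² = (1·δa/a)² + (1·δb/b)²
  a term: (1×0.0542)² = 0.00294
  b term: (1×0.0764)² = 0.00584
Total = 0.00878. Share from b = 0.00584/0.00878 = 0.665.

66.5%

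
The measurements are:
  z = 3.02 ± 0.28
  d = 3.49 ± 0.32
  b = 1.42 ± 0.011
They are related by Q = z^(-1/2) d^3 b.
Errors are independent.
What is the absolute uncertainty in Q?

Relative error in a monomial: (δQ/Q)² = Σ (nᵢ · δxᵢ/xᵢ)².
  (−½·δz/z)² = (-0.5×0.0927)² = 0.00215;  (3·δd/d)² = (3×0.0917)² = 0.0757;  (1·δb/b)² = (1×0.00775)² = 6e-05
δQ/Q = √(0.0779) = 0.279
Q = 34.7, so δQ = 0.279 × 34.7 = 9.69.

9.69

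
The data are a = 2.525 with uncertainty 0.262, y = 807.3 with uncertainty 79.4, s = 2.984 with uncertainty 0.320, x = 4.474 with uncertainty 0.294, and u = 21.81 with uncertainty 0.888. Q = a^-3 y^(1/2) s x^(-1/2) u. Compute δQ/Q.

0.337

Since Q is a product/quotient, work with relative uncertainties:
  (-3·δa/a)² = (-3×0.104)² = 0.0969;  (½·δy/y)² = (0.5×0.0984)² = 0.00242;  (1·δs/s)² = (1×0.107)² = 0.0115;  (−½·δx/x)² = (-0.5×0.0657)² = 0.00108;  (1·δu/u)² = (1×0.0407)² = 0.00166
δQ/Q = √(0.114) = 0.337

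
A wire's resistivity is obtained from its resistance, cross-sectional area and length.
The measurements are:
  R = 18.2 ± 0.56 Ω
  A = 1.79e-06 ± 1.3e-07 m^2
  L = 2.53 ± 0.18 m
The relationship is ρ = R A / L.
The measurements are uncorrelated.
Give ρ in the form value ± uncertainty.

(1.29 ± 0.137) × 10^-5 Ω·m

ρ is a product of powers, so relative uncertainties combine in quadrature:
  (1·δR/R)² = (1×0.0308)² = 0.000947;  (1·δA/A)² = (1×0.0726)² = 0.00527;  (-1·δL/L)² = (-1×0.0711)² = 0.00506
δρ/ρ = √(0.0113) = 0.106
ρ = 1.29e-05 Ω·m, so δρ = 0.106 × 1.29e-05 = 1.37e-06 Ω·m.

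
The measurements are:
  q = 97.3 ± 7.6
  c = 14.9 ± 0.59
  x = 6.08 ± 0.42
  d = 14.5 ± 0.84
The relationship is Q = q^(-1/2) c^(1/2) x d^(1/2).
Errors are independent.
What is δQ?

Each factor contributes (exponent × relative error)² to (δQ/Q)²:
  (−½·δq/q)² = (-0.5×0.0781)² = 0.00153;  (½·δc/c)² = (0.5×0.0396)² = 0.000392;  (1·δx/x)² = (1×0.0691)² = 0.00477;  (½·δd/d)² = (0.5×0.0579)² = 0.000839
δQ/Q = √(0.00753) = 0.0868
Q = 9.06, so δQ = 0.0868 × 9.06 = 0.786.

0.786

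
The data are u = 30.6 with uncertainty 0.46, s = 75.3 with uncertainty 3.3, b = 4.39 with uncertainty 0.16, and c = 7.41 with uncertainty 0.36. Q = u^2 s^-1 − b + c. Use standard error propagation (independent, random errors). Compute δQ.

0.769

Let p = u^2·s^-1 = 12.4. δp/p = √((2·δu/u)² + (-1·δs/s)²) = √(0.000904 + 0.00192) = 0.0531, so δp = 0.661.
Q = p − b + c: δQ = √(δp² + δb² + δc²) = √(0.437 + 0.0256 + 0.130) = 0.769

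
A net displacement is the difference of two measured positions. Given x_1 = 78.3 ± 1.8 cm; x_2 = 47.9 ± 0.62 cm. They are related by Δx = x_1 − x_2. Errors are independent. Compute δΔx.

Sums and differences: (δΔx)² = Σ (cᵢ δxᵢ)².
  (δx_1)² = 3.24;  (δx_2)² = 0.384
δΔx = √(3.62) = 1.90 cm

1.90 cm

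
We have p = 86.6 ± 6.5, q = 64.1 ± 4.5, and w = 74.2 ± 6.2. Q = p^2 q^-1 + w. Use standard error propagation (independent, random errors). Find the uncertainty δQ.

Let h = p^2·q^-1 = 117. δh/h = √((2·δp/p)² + (-1·δq/q)²) = √(0.0225 + 0.00493) = 0.166, so δh = 19.4.
Q = h + w: δQ = √(δh² + δw²) = √(376 + 38.4) = 20.4

20.4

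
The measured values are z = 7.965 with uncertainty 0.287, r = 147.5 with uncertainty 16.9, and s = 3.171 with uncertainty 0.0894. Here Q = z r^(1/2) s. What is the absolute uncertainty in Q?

22.5

Products/powers → add relative errors in quadrature, weighted by exponent:
  (1·δz/z)² = (1×0.0360)² = 0.00130;  (½·δr/r)² = (0.5×0.115)² = 0.00328;  (1·δs/s)² = (1×0.0282)² = 0.000795
δQ/Q = √(0.00538) = 0.0733
Q = 306.7, so δQ = 0.0733 × 306.7 = 22.5.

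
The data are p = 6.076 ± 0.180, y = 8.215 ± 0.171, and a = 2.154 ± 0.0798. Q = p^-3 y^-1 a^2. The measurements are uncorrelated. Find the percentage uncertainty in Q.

11.8%

Each factor contributes (exponent × relative error)² to (δQ/Q)²:
  (-3·δp/p)² = (-3×0.0296)² = 0.00790;  (-1·δy/y)² = (-1×0.0208)² = 0.000433;  (2·δa/a)² = (2×0.0370)² = 0.00549
δQ/Q = √(0.0138) = 0.118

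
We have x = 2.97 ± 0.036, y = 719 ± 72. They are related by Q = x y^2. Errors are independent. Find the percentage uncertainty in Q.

20.1%

Relative error in a monomial: (δQ/Q)² = Σ (nᵢ · δxᵢ/xᵢ)².
  (1·δx/x)² = (1×0.0121)² = 0.000147;  (2·δy/y)² = (2×0.100)² = 0.0401
δQ/Q = √(0.0403) = 0.201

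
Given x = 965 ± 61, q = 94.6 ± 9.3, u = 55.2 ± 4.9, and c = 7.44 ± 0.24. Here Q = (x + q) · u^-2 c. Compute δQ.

0.491

Let w = x + q = 1060. δw = √(δx² + δq²) = √(3720 + 86.5) = 61.7, so δw/w = 0.0582.
Q is then a monomial in w, u, c:
δQ/Q = √((δw/w)² + (-2·δu/u)² + (1·δc/c)²) = √(0.00339 + 0.0315 + 0.00104) = 0.190
Q = 2.59, so δQ = 0.190 × 2.59 = 0.491.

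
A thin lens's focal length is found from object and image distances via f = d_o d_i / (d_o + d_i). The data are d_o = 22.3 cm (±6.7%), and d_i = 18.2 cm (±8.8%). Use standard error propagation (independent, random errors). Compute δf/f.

∂f/∂d_o = (d_i/(d_o+d_i))² = 0.202;  ∂f/∂d_i = (d_o/(d_o+d_i))² = 0.303
δf = √((∂f/∂d_o · δd_o)² + (∂f/∂d_i · δd_i)²) = √(0.0910 + 0.236) = 0.572 cm
f = 10.0 cm, so δf/f = 0.572/10.0 = 0.0570.

0.0570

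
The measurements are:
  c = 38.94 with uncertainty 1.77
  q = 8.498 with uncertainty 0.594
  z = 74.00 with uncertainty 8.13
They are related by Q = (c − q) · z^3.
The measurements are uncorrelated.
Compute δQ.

Let u = c − q = 30.44. δu = √(δc² + δq²) = √(3.13 + 0.353) = 1.87, so δu/u = 0.0613.
Q is then a monomial in u, z:
δQ/Q = √((δu/u)² + (3·δz/z)²) = √(0.00376 + 0.109) = 0.335
Q = 1.234e+07, so δQ = 0.335 × 1.234e+07 = 4.14e+06.

4.14e+06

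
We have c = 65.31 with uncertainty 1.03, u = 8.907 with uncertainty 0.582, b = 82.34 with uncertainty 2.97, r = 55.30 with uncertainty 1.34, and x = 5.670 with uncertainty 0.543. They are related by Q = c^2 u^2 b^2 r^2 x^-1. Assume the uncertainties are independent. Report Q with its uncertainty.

Since Q is a product/quotient, work with relative uncertainties:
  (2·δc/c)² = (2×0.0158)² = 0.000995;  (2·δu/u)² = (2×0.0653)² = 0.0171;  (2·δb/b)² = (2×0.0361)² = 0.00520;  (2·δr/r)² = (2×0.0242)² = 0.00235;  (-1·δx/x)² = (-1×0.0958)² = 0.00917
δQ/Q = √(0.0348) = 0.187
Q = 1.237e+12, so δQ = 0.187 × 1.237e+12 = 2.31e+11.

(1.237 ± 0.231) × 10^12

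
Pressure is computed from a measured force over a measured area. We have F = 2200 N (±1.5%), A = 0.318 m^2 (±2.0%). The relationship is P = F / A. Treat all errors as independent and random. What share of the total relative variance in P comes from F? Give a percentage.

36.0%

(δP/P)² = (1·δF/F)² + (-1·δA/A)²
  F term: (1×0.0150)² = 0.000225
  A term: (-1×0.0200)² = 0.000400
Total = 0.000625. Share from F = 0.000225/0.000625 = 0.360.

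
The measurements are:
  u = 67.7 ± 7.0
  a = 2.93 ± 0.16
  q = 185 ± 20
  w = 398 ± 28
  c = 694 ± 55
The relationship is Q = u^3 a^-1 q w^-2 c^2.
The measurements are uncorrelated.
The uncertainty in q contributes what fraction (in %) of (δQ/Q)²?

7.50%

(δQ/Q)² = (3·δu/u)² + (-1·δa/a)² + (1·δq/q)² + (-2·δw/w)² + (2·δc/c)²
  u term: (3×0.103)² = 0.0962
  a term: (-1×0.0546)² = 0.00298
  q term: (1×0.108)² = 0.0117
  w term: (-2×0.0704)² = 0.0198
  c term: (2×0.0793)² = 0.0251
Total = 0.156. Share from q = 0.0117/0.156 = 0.0750.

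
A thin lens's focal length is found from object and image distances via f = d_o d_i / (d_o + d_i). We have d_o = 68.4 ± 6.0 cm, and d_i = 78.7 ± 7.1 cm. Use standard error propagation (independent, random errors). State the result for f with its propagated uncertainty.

∂f/∂d_o = (d_i/(d_o+d_i))² = 0.286;  ∂f/∂d_i = (d_o/(d_o+d_i))² = 0.216
δf = √((∂f/∂d_o · δd_o)² + (∂f/∂d_i · δd_i)²) = √(2.95 + 2.36) = 2.30 cm
f = 36.6 cm.

36.6 ± 2.30 cm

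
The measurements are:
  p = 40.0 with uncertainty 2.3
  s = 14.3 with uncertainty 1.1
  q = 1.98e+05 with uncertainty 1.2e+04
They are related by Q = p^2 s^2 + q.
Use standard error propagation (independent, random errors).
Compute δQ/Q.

Let w = p^2·s^2 = 3.27e+05. δw/w = √((2·δp/p)² + (2·δs/s)²) = √(0.0132 + 0.0237) = 0.192, so δw = 62800.
Q = w + q: δQ = √(δw² + δq²) = √(3.95e+09 + 1.44e+08) = 64000
Q = 5.25e+05, so δQ/Q = 64000/5.25e+05 = 0.122.

0.122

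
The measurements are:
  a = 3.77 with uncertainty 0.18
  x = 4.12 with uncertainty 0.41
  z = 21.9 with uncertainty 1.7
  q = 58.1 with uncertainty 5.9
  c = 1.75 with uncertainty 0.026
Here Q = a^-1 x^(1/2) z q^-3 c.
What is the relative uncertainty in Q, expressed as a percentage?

Products/powers → add relative errors in quadrature, weighted by exponent:
  (-1·δa/a)² = (-1×0.0477)² = 0.00228;  (½·δx/x)² = (0.5×0.0995)² = 0.00248;  (1·δz/z)² = (1×0.0776)² = 0.00603;  (-3·δq/q)² = (-3×0.102)² = 0.0928;  (1·δc/c)² = (1×0.0149)² = 0.000221
δQ/Q = √(0.104) = 0.322

32.2%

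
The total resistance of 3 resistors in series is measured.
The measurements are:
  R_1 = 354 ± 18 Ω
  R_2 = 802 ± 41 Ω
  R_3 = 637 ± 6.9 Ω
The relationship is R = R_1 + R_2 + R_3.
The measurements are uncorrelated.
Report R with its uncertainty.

1790 ± 45.3 Ω

Each term contributes (cᵢ δxᵢ)² to (δR)²:
  (δR_1)² = 324;  (δR_2)² = 1680;  (δR_3)² = 47.6
δR = √(2050) = 45.3 Ω
R = 1790 Ω.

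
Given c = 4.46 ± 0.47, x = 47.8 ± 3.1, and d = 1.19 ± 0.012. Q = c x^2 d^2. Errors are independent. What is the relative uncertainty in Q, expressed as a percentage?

16.8%

Relative error in a monomial: (δQ/Q)² = Σ (nᵢ · δxᵢ/xᵢ)².
  (1·δc/c)² = (1×0.105)² = 0.0111;  (2·δx/x)² = (2×0.0649)² = 0.0168;  (2·δd/d)² = (2×0.0101)² = 0.000407
δQ/Q = √(0.0283) = 0.168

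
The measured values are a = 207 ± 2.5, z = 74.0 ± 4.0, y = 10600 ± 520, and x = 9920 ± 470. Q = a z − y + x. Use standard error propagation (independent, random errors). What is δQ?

Let p = a·z = 15300. δp/p = √((1·δa/a)² + (1·δz/z)²) = √(0.000146 + 0.00292) = 0.0554, so δp = 848.
Q = p − y + x: δQ = √(δp² + δy² + δx²) = √(7.2e+05 + 2.7e+05 + 2.21e+05) = 1100

1100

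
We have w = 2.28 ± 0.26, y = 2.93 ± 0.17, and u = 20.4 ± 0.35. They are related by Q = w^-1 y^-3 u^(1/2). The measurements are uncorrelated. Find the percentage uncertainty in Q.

Q is a product of powers, so relative uncertainties combine in quadrature:
  (-1·δw/w)² = (-1×0.114)² = 0.0130;  (-3·δy/y)² = (-3×0.0580)² = 0.0303;  (½·δu/u)² = (0.5×0.0172)² = 7.36e-05
δQ/Q = √(0.0434) = 0.208

20.8%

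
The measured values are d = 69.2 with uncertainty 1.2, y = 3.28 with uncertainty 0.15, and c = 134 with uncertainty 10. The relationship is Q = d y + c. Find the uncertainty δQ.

14.9

Let p = d·y = 227. δp/p = √((1·δd/d)² + (1·δy/y)²) = √(0.000301 + 0.00209) = 0.0489, so δp = 11.1.
Q = p + c: δQ = √(δp² + δc²) = √(123 + 100) = 14.9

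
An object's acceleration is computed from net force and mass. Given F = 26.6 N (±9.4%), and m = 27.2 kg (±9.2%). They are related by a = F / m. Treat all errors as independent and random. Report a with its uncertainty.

Relative error in a monomial: (δa/a)² = Σ (nᵢ · δxᵢ/xᵢ)².
  (1·δF/F)² = (1×0.0940)² = 0.00884;  (-1·δm/m)² = (-1×0.0920)² = 0.00846
δa/a = √(0.0173) = 0.132
a = 0.978 m/s^2, so δa = 0.132 × 0.978 = 0.129 m/s^2.

0.978 ± 0.129 m/s^2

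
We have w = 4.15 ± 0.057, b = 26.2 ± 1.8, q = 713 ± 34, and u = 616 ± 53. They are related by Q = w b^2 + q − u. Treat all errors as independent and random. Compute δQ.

Let p = w·b^2 = 2850. δp/p = √((1·δw/w)² + (2·δb/b)²) = √(0.000189 + 0.0189) = 0.138, so δp = 393.
Q = p + q − u: δQ = √(δp² + δq² + δu²) = √(1.55e+05 + 1160 + 2810) = 398

398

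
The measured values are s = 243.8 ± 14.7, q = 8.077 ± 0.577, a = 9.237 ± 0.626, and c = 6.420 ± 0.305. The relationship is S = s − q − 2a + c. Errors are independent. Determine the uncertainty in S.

14.8

Each term contributes (cᵢ δxᵢ)² to (δS)²:
  (δs)² = 216;  (δq)² = 0.333;  (2·δa)² = 1.57;  (δc)² = 0.0930
δS = √(218) = 14.8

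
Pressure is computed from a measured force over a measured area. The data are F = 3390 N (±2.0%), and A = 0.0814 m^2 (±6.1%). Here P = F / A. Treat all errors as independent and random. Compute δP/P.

Products/powers → add relative errors in quadrature, weighted by exponent:
  (1·δF/F)² = (1×0.0200)² = 0.000400;  (-1·δA/A)² = (-1×0.0610)² = 0.00372
δP/P = √(0.00412) = 0.0642

0.0642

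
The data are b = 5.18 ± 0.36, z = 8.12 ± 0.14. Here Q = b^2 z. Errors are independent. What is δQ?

Each factor contributes (exponent × relative error)² to (δQ/Q)²:
  (2·δb/b)² = (2×0.0695)² = 0.0193;  (1·δz/z)² = (1×0.0172)² = 0.000297
δQ/Q = √(0.0196) = 0.140
Q = 218, so δQ = 0.140 × 218 = 30.5.

30.5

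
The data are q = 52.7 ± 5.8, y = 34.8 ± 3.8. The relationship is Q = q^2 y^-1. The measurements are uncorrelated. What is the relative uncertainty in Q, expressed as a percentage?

Each factor contributes (exponent × relative error)² to (δQ/Q)²:
  (2·δq/q)² = (2×0.110)² = 0.0485;  (-1·δy/y)² = (-1×0.109)² = 0.0119
δQ/Q = √(0.0604) = 0.246

24.6%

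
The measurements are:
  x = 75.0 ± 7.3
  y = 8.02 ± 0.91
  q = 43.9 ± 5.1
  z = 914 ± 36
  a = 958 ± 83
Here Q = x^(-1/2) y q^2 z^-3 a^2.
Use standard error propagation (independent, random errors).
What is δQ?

0.722

For a monomial Q ∝ x^(-1/2), y, q^2, z^-3, a^2, fractional errors add in quadrature:
  (−½·δx/x)² = (-0.5×0.0973)² = 0.00237;  (1·δy/y)² = (1×0.113)² = 0.0129;  (2·δq/q)² = (2×0.116)² = 0.0540;  (-3·δz/z)² = (-3×0.0394)² = 0.0140;  (2·δa/a)² = (2×0.0866)² = 0.0300
δQ/Q = √(0.113) = 0.336
Q = 2.15, so δQ = 0.336 × 2.15 = 0.722.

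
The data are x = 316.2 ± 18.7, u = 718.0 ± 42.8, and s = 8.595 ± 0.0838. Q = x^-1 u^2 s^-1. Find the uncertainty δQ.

Each factor contributes (exponent × relative error)² to (δQ/Q)²:
  (-1·δx/x)² = (-1×0.0591)² = 0.00350;  (2·δu/u)² = (2×0.0596)² = 0.0142;  (-1·δs/s)² = (-1×0.00975)² = 9.51e-05
δQ/Q = √(0.0178) = 0.133
Q = 189.7, so δQ = 0.133 × 189.7 = 25.3.

25.3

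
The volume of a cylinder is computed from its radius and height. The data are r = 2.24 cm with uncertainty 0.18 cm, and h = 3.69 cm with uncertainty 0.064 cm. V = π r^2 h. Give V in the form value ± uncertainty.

For a monomial V ∝ r^2, h, fractional errors add in quadrature:
  (2·δr/r)² = (2×0.0804)² = 0.0258;  (1·δh/h)² = (1×0.0173)² = 0.000301
δV/V = √(0.0261) = 0.162
V = 58.2 cm^3, so δV = 0.162 × 58.2 = 9.40 cm^3.

58.2 ± 9.40 cm^3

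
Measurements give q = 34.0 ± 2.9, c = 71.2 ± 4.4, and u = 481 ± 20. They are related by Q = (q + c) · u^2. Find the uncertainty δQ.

Let w = q + c = 105. δw = √(δq² + δc²) = √(8.41 + 19.4) = 5.27, so δw/w = 0.0501.
Q is then a monomial in w, u:
δQ/Q = √((δw/w)² + (2·δu/u)²) = √(0.00251 + 0.00692) = 0.0971
Q = 2.43e+07, so δQ = 0.0971 × 2.43e+07 = 2.36e+06.

2.36e+06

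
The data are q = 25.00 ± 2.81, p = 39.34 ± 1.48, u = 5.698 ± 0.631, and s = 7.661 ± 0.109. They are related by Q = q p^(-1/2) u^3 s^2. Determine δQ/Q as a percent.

35.2%

Q is a product of powers, so relative uncertainties combine in quadrature:
  (1·δq/q)² = (1×0.112)² = 0.0126;  (−½·δp/p)² = (-0.5×0.0376)² = 0.000354;  (3·δu/u)² = (3×0.111)² = 0.110;  (2·δs/s)² = (2×0.0142)² = 0.000810
δQ/Q = √(0.124) = 0.352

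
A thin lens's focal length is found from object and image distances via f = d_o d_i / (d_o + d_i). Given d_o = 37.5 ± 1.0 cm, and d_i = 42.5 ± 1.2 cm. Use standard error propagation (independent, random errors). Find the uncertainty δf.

∂f/∂d_o = (d_i/(d_o+d_i))² = 0.282;  ∂f/∂d_i = (d_o/(d_o+d_i))² = 0.220
δf = √((∂f/∂d_o · δd_o)² + (∂f/∂d_i · δd_i)²) = √(0.0797 + 0.0695) = 0.386 cm

0.386 cm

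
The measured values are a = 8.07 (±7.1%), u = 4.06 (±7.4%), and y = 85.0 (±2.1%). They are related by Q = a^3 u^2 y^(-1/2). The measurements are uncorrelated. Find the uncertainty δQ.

244

For a monomial Q ∝ a^3, u^2, y^(-1/2), fractional errors add in quadrature:
  (3·δa/a)² = (3×0.0710)² = 0.0454;  (2·δu/u)² = (2×0.0740)² = 0.0219;  (−½·δy/y)² = (-0.5×0.0210)² = 0.000110
δQ/Q = √(0.0674) = 0.260
Q = 940, so δQ = 0.260 × 940 = 244.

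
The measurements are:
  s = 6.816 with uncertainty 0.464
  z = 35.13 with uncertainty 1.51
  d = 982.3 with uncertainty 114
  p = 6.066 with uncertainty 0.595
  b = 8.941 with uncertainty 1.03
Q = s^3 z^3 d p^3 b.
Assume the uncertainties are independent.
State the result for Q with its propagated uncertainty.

(2.691 ± 1.12) × 10^13

Q is a product of powers, so relative uncertainties combine in quadrature:
  (3·δs/s)² = (3×0.0681)² = 0.0417;  (3·δz/z)² = (3×0.0430)² = 0.0166;  (1·δd/d)² = (1×0.116)² = 0.0135;  (3·δp/p)² = (3×0.0981)² = 0.0866;  (1·δb/b)² = (1×0.115)² = 0.0133
δQ/Q = √(0.172) = 0.414
Q = 2.691e+13, so δQ = 0.414 × 2.691e+13 = 1.12e+13.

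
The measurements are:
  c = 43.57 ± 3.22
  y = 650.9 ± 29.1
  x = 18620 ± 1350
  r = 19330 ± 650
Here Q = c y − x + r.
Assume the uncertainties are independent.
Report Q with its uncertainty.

29070 ± 2870

Let p = c·y = 28360. δp/p = √((1·δc/c)² + (1·δy/y)²) = √(0.00546 + 0.00200) = 0.0864, so δp = 2450.
Q = p − x + r: δQ = √(δp² + δx² + δr²) = √(6e+06 + 1.82e+06 + 4.22e+05) = 2870
Q = 29070.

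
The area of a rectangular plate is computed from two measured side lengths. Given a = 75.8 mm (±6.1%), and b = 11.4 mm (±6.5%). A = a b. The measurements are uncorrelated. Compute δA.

Since A is a product/quotient, work with relative uncertainties:
  (1·δa/a)² = (1×0.0610)² = 0.00372;  (1·δb/b)² = (1×0.0650)² = 0.00423
δA/A = √(0.00795) = 0.0891
A = 864 mm^2, so δA = 0.0891 × 864 = 77.0 mm^2.

77.0 mm^2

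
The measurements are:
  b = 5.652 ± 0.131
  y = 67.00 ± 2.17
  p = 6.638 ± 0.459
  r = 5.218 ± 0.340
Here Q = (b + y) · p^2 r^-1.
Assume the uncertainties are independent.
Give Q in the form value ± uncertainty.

Let u = b + y = 72.65. δu = √(δb² + δy²) = √(0.0172 + 4.71) = 2.17, so δu/u = 0.0299.
Q is then a monomial in u, p, r:
δQ/Q = √((δu/u)² + (2·δp/p)² + (-1·δr/r)²) = √(0.000895 + 0.0191 + 0.00425) = 0.156
Q = 613.5, so δQ = 0.156 × 613.5 = 95.6.

613.5 ± 95.6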